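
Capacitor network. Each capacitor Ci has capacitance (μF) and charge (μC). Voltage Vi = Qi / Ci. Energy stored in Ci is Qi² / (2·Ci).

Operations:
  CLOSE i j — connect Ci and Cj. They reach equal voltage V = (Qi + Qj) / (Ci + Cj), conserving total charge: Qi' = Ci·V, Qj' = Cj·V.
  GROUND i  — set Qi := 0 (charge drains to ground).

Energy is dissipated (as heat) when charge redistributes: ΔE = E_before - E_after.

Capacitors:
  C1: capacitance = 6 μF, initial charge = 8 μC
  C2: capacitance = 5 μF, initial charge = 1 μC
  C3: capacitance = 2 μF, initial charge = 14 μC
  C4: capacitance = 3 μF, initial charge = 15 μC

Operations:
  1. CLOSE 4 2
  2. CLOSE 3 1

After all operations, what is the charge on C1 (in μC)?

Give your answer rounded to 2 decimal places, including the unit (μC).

Initial: C1(6μF, Q=8μC, V=1.33V), C2(5μF, Q=1μC, V=0.20V), C3(2μF, Q=14μC, V=7.00V), C4(3μF, Q=15μC, V=5.00V)
Op 1: CLOSE 4-2: Q_total=16.00, C_total=8.00, V=2.00; Q4=6.00, Q2=10.00; dissipated=21.600
Op 2: CLOSE 3-1: Q_total=22.00, C_total=8.00, V=2.75; Q3=5.50, Q1=16.50; dissipated=24.083
Final charges: Q1=16.50, Q2=10.00, Q3=5.50, Q4=6.00

Answer: 16.50 μC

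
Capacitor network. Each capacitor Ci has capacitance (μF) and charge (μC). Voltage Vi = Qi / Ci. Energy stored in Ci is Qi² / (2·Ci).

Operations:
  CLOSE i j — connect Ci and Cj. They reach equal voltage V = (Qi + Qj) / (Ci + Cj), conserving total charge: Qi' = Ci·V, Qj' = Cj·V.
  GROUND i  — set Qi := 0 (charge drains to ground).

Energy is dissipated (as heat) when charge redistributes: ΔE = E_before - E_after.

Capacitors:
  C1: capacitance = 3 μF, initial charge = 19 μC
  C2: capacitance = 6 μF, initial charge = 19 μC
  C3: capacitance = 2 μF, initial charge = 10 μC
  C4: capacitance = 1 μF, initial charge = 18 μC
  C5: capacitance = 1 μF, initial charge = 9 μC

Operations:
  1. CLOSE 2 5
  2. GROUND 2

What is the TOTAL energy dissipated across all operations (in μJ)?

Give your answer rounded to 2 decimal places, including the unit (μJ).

Initial: C1(3μF, Q=19μC, V=6.33V), C2(6μF, Q=19μC, V=3.17V), C3(2μF, Q=10μC, V=5.00V), C4(1μF, Q=18μC, V=18.00V), C5(1μF, Q=9μC, V=9.00V)
Op 1: CLOSE 2-5: Q_total=28.00, C_total=7.00, V=4.00; Q2=24.00, Q5=4.00; dissipated=14.583
Op 2: GROUND 2: Q2=0; energy lost=48.000
Total dissipated: 62.583 μJ

Answer: 62.58 μJ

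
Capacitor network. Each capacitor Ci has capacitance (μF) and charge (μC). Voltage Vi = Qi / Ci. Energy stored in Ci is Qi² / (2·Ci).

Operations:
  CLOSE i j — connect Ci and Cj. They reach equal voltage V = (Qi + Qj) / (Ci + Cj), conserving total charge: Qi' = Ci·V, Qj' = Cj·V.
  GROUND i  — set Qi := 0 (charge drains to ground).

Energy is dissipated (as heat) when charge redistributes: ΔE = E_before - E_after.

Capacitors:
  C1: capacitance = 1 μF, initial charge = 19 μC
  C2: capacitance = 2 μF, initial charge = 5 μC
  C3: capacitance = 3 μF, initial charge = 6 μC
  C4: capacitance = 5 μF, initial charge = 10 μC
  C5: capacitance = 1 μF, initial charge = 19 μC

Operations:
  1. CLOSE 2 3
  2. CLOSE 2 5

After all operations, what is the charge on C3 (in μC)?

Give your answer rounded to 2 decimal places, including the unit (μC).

Answer: 6.60 μC

Derivation:
Initial: C1(1μF, Q=19μC, V=19.00V), C2(2μF, Q=5μC, V=2.50V), C3(3μF, Q=6μC, V=2.00V), C4(5μF, Q=10μC, V=2.00V), C5(1μF, Q=19μC, V=19.00V)
Op 1: CLOSE 2-3: Q_total=11.00, C_total=5.00, V=2.20; Q2=4.40, Q3=6.60; dissipated=0.150
Op 2: CLOSE 2-5: Q_total=23.40, C_total=3.00, V=7.80; Q2=15.60, Q5=7.80; dissipated=94.080
Final charges: Q1=19.00, Q2=15.60, Q3=6.60, Q4=10.00, Q5=7.80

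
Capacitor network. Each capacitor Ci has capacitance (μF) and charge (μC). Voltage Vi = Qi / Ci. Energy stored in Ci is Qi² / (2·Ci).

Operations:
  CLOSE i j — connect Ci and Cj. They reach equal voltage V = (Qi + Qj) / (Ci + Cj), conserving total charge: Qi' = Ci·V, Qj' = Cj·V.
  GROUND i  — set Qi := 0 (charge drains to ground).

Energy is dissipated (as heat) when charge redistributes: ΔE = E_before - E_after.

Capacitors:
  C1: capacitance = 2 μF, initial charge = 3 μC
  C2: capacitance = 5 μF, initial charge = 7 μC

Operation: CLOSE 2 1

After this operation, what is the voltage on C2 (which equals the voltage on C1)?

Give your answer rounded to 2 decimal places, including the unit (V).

Initial: C1(2μF, Q=3μC, V=1.50V), C2(5μF, Q=7μC, V=1.40V)
Op 1: CLOSE 2-1: Q_total=10.00, C_total=7.00, V=1.43; Q2=7.14, Q1=2.86; dissipated=0.007

Answer: 1.43 V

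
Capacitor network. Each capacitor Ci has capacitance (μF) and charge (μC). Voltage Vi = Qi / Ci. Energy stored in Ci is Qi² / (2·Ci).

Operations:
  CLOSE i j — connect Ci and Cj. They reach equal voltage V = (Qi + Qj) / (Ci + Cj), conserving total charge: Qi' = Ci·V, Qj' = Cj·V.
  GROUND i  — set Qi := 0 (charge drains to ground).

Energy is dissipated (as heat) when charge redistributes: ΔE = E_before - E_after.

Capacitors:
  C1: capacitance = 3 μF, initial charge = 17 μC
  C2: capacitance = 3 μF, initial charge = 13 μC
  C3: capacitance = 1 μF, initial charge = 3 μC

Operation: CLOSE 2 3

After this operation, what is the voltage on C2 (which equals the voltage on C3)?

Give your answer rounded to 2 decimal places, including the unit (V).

Initial: C1(3μF, Q=17μC, V=5.67V), C2(3μF, Q=13μC, V=4.33V), C3(1μF, Q=3μC, V=3.00V)
Op 1: CLOSE 2-3: Q_total=16.00, C_total=4.00, V=4.00; Q2=12.00, Q3=4.00; dissipated=0.667

Answer: 4.00 V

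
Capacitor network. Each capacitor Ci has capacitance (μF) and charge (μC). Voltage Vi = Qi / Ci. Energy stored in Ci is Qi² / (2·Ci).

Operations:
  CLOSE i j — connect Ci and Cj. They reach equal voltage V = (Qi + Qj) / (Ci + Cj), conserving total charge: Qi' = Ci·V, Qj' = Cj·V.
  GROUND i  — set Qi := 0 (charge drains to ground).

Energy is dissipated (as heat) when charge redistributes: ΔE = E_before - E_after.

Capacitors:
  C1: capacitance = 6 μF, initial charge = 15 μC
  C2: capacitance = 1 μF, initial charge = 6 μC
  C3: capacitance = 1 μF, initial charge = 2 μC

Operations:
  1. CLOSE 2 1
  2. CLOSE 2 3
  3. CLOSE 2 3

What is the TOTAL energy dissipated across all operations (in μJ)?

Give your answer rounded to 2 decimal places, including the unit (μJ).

Initial: C1(6μF, Q=15μC, V=2.50V), C2(1μF, Q=6μC, V=6.00V), C3(1μF, Q=2μC, V=2.00V)
Op 1: CLOSE 2-1: Q_total=21.00, C_total=7.00, V=3.00; Q2=3.00, Q1=18.00; dissipated=5.250
Op 2: CLOSE 2-3: Q_total=5.00, C_total=2.00, V=2.50; Q2=2.50, Q3=2.50; dissipated=0.250
Op 3: CLOSE 2-3: Q_total=5.00, C_total=2.00, V=2.50; Q2=2.50, Q3=2.50; dissipated=0.000
Total dissipated: 5.500 μJ

Answer: 5.50 μJ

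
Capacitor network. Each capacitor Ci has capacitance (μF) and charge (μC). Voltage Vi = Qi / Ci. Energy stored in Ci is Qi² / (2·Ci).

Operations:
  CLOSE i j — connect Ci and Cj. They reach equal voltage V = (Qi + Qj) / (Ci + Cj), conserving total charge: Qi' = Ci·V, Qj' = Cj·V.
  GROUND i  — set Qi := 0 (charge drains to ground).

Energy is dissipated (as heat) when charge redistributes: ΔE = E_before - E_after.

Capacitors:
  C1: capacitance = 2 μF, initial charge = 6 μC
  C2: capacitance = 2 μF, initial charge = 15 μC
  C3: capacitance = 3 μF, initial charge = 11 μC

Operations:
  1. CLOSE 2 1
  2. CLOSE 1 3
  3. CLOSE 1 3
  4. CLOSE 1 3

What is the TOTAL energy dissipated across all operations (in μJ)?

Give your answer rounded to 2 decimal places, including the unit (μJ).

Initial: C1(2μF, Q=6μC, V=3.00V), C2(2μF, Q=15μC, V=7.50V), C3(3μF, Q=11μC, V=3.67V)
Op 1: CLOSE 2-1: Q_total=21.00, C_total=4.00, V=5.25; Q2=10.50, Q1=10.50; dissipated=10.125
Op 2: CLOSE 1-3: Q_total=21.50, C_total=5.00, V=4.30; Q1=8.60, Q3=12.90; dissipated=1.504
Op 3: CLOSE 1-3: Q_total=21.50, C_total=5.00, V=4.30; Q1=8.60, Q3=12.90; dissipated=0.000
Op 4: CLOSE 1-3: Q_total=21.50, C_total=5.00, V=4.30; Q1=8.60, Q3=12.90; dissipated=0.000
Total dissipated: 11.629 μJ

Answer: 11.63 μJ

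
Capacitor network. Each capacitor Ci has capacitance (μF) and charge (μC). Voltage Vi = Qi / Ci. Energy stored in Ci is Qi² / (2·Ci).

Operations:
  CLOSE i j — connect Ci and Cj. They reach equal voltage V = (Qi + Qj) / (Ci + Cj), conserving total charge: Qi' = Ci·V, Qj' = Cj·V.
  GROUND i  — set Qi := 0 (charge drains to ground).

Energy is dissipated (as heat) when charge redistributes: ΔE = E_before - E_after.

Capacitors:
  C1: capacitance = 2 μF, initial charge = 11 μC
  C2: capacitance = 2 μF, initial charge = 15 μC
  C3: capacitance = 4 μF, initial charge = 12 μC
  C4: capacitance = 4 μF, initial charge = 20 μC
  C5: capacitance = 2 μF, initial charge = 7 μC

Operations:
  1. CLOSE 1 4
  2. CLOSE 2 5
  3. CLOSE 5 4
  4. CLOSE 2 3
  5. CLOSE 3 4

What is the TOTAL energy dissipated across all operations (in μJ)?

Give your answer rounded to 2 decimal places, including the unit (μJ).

Initial: C1(2μF, Q=11μC, V=5.50V), C2(2μF, Q=15μC, V=7.50V), C3(4μF, Q=12μC, V=3.00V), C4(4μF, Q=20μC, V=5.00V), C5(2μF, Q=7μC, V=3.50V)
Op 1: CLOSE 1-4: Q_total=31.00, C_total=6.00, V=5.17; Q1=10.33, Q4=20.67; dissipated=0.167
Op 2: CLOSE 2-5: Q_total=22.00, C_total=4.00, V=5.50; Q2=11.00, Q5=11.00; dissipated=8.000
Op 3: CLOSE 5-4: Q_total=31.67, C_total=6.00, V=5.28; Q5=10.56, Q4=21.11; dissipated=0.074
Op 4: CLOSE 2-3: Q_total=23.00, C_total=6.00, V=3.83; Q2=7.67, Q3=15.33; dissipated=4.167
Op 5: CLOSE 3-4: Q_total=36.44, C_total=8.00, V=4.56; Q3=18.22, Q4=18.22; dissipated=2.086
Total dissipated: 14.494 μJ

Answer: 14.49 μJ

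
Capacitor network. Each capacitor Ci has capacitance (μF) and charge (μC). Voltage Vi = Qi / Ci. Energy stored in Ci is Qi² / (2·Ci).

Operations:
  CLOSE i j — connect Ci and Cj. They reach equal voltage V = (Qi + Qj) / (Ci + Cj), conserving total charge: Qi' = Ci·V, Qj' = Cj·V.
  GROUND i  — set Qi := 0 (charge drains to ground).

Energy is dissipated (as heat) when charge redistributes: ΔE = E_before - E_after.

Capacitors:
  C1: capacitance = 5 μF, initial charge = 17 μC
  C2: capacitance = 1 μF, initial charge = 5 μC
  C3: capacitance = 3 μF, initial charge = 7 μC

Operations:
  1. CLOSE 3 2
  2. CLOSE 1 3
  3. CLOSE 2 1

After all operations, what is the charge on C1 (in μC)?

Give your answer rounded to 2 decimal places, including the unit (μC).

Initial: C1(5μF, Q=17μC, V=3.40V), C2(1μF, Q=5μC, V=5.00V), C3(3μF, Q=7μC, V=2.33V)
Op 1: CLOSE 3-2: Q_total=12.00, C_total=4.00, V=3.00; Q3=9.00, Q2=3.00; dissipated=2.667
Op 2: CLOSE 1-3: Q_total=26.00, C_total=8.00, V=3.25; Q1=16.25, Q3=9.75; dissipated=0.150
Op 3: CLOSE 2-1: Q_total=19.25, C_total=6.00, V=3.21; Q2=3.21, Q1=16.04; dissipated=0.026
Final charges: Q1=16.04, Q2=3.21, Q3=9.75

Answer: 16.04 μC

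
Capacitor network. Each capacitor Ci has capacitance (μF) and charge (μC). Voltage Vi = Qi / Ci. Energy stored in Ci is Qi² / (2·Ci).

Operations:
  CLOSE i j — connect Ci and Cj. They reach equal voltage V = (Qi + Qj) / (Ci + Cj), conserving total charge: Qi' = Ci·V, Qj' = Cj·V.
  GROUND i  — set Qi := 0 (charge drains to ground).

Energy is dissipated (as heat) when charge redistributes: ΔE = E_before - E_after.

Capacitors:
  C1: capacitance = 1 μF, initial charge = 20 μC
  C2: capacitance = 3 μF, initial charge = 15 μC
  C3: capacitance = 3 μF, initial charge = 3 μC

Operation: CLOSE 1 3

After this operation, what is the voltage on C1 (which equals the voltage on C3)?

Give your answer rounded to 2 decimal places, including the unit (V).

Initial: C1(1μF, Q=20μC, V=20.00V), C2(3μF, Q=15μC, V=5.00V), C3(3μF, Q=3μC, V=1.00V)
Op 1: CLOSE 1-3: Q_total=23.00, C_total=4.00, V=5.75; Q1=5.75, Q3=17.25; dissipated=135.375

Answer: 5.75 V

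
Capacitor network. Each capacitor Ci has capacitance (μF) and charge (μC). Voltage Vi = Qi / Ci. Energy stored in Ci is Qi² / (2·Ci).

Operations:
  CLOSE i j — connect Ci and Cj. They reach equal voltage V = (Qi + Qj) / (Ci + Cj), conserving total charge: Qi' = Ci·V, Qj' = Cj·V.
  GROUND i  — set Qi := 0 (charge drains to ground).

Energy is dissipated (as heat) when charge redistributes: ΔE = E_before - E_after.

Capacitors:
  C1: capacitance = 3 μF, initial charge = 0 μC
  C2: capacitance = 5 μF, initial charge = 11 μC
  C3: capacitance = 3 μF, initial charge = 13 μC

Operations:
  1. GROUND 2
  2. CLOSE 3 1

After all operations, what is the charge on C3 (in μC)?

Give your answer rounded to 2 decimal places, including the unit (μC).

Initial: C1(3μF, Q=0μC, V=0.00V), C2(5μF, Q=11μC, V=2.20V), C3(3μF, Q=13μC, V=4.33V)
Op 1: GROUND 2: Q2=0; energy lost=12.100
Op 2: CLOSE 3-1: Q_total=13.00, C_total=6.00, V=2.17; Q3=6.50, Q1=6.50; dissipated=14.083
Final charges: Q1=6.50, Q2=0.00, Q3=6.50

Answer: 6.50 μC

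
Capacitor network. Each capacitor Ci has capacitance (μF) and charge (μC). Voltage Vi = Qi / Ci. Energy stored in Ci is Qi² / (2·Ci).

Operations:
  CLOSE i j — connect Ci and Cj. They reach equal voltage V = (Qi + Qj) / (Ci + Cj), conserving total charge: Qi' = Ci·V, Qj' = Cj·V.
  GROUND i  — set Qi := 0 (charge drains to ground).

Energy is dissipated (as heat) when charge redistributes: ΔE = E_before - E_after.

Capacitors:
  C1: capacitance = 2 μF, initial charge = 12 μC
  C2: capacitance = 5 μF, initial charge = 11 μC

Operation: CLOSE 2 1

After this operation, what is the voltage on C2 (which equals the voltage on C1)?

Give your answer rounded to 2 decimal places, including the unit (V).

Answer: 3.29 V

Derivation:
Initial: C1(2μF, Q=12μC, V=6.00V), C2(5μF, Q=11μC, V=2.20V)
Op 1: CLOSE 2-1: Q_total=23.00, C_total=7.00, V=3.29; Q2=16.43, Q1=6.57; dissipated=10.314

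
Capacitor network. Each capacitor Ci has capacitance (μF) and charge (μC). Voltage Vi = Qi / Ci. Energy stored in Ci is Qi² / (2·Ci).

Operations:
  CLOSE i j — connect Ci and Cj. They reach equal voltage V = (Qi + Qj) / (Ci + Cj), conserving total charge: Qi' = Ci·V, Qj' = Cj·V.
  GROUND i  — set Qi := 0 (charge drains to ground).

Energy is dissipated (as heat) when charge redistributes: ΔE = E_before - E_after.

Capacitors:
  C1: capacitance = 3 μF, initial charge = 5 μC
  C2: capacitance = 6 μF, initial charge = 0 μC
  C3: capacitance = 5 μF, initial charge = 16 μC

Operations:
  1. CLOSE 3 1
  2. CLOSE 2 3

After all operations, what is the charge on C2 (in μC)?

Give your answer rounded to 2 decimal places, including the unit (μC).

Answer: 7.16 μC

Derivation:
Initial: C1(3μF, Q=5μC, V=1.67V), C2(6μF, Q=0μC, V=0.00V), C3(5μF, Q=16μC, V=3.20V)
Op 1: CLOSE 3-1: Q_total=21.00, C_total=8.00, V=2.62; Q3=13.12, Q1=7.88; dissipated=2.204
Op 2: CLOSE 2-3: Q_total=13.12, C_total=11.00, V=1.19; Q2=7.16, Q3=5.97; dissipated=9.396
Final charges: Q1=7.88, Q2=7.16, Q3=5.97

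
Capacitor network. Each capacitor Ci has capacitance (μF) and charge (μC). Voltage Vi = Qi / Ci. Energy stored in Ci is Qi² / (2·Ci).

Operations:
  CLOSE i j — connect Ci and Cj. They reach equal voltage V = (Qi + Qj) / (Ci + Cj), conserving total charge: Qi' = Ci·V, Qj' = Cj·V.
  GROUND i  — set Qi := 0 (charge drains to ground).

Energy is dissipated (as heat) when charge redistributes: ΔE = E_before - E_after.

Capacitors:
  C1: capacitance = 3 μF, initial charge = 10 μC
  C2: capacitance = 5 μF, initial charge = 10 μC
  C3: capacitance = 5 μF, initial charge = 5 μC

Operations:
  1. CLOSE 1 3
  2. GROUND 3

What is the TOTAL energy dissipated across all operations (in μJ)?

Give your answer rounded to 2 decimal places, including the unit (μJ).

Answer: 13.89 μJ

Derivation:
Initial: C1(3μF, Q=10μC, V=3.33V), C2(5μF, Q=10μC, V=2.00V), C3(5μF, Q=5μC, V=1.00V)
Op 1: CLOSE 1-3: Q_total=15.00, C_total=8.00, V=1.88; Q1=5.62, Q3=9.38; dissipated=5.104
Op 2: GROUND 3: Q3=0; energy lost=8.789
Total dissipated: 13.893 μJ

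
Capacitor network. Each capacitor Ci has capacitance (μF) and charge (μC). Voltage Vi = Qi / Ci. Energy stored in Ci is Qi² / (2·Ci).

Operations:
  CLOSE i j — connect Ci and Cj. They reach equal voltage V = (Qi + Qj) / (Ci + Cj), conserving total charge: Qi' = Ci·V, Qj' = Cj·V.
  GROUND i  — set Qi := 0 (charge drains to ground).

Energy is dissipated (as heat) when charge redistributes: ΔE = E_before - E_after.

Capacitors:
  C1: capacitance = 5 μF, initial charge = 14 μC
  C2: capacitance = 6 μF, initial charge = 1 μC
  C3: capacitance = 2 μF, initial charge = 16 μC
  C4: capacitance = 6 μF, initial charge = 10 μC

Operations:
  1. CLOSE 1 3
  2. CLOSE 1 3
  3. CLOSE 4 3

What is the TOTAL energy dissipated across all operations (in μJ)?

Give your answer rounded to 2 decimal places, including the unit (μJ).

Answer: 24.46 μJ

Derivation:
Initial: C1(5μF, Q=14μC, V=2.80V), C2(6μF, Q=1μC, V=0.17V), C3(2μF, Q=16μC, V=8.00V), C4(6μF, Q=10μC, V=1.67V)
Op 1: CLOSE 1-3: Q_total=30.00, C_total=7.00, V=4.29; Q1=21.43, Q3=8.57; dissipated=19.314
Op 2: CLOSE 1-3: Q_total=30.00, C_total=7.00, V=4.29; Q1=21.43, Q3=8.57; dissipated=0.000
Op 3: CLOSE 4-3: Q_total=18.57, C_total=8.00, V=2.32; Q4=13.93, Q3=4.64; dissipated=5.145
Total dissipated: 24.459 μJ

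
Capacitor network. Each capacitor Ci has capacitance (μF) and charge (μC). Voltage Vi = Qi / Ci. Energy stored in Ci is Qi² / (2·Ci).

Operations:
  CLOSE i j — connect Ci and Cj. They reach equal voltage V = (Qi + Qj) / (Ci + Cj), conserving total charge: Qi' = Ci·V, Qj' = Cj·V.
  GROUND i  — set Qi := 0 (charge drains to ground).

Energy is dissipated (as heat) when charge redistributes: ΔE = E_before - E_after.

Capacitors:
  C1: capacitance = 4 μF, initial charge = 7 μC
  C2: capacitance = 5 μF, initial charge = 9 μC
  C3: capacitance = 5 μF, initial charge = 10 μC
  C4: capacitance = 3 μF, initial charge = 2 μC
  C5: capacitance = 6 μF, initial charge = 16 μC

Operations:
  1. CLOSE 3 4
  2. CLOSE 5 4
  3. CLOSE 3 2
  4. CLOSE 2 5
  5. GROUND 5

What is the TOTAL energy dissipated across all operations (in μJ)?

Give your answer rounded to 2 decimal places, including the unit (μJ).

Answer: 15.59 μJ

Derivation:
Initial: C1(4μF, Q=7μC, V=1.75V), C2(5μF, Q=9μC, V=1.80V), C3(5μF, Q=10μC, V=2.00V), C4(3μF, Q=2μC, V=0.67V), C5(6μF, Q=16μC, V=2.67V)
Op 1: CLOSE 3-4: Q_total=12.00, C_total=8.00, V=1.50; Q3=7.50, Q4=4.50; dissipated=1.667
Op 2: CLOSE 5-4: Q_total=20.50, C_total=9.00, V=2.28; Q5=13.67, Q4=6.83; dissipated=1.361
Op 3: CLOSE 3-2: Q_total=16.50, C_total=10.00, V=1.65; Q3=8.25, Q2=8.25; dissipated=0.113
Op 4: CLOSE 2-5: Q_total=21.92, C_total=11.00, V=1.99; Q2=9.96, Q5=11.95; dissipated=0.537
Op 5: GROUND 5: Q5=0; energy lost=11.909
Total dissipated: 15.587 μJ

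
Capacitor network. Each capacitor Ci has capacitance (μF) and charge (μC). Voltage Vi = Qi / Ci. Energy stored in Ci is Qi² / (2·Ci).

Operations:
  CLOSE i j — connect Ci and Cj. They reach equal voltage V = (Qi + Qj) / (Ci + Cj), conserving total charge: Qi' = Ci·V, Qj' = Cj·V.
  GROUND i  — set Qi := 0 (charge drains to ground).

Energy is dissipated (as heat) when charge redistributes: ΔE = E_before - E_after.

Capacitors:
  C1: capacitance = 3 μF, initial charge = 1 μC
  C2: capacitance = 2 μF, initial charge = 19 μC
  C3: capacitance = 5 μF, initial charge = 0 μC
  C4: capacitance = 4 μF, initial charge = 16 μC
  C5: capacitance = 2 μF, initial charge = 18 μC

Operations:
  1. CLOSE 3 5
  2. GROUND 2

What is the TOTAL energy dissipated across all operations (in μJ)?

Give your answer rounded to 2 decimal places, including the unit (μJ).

Initial: C1(3μF, Q=1μC, V=0.33V), C2(2μF, Q=19μC, V=9.50V), C3(5μF, Q=0μC, V=0.00V), C4(4μF, Q=16μC, V=4.00V), C5(2μF, Q=18μC, V=9.00V)
Op 1: CLOSE 3-5: Q_total=18.00, C_total=7.00, V=2.57; Q3=12.86, Q5=5.14; dissipated=57.857
Op 2: GROUND 2: Q2=0; energy lost=90.250
Total dissipated: 148.107 μJ

Answer: 148.11 μJ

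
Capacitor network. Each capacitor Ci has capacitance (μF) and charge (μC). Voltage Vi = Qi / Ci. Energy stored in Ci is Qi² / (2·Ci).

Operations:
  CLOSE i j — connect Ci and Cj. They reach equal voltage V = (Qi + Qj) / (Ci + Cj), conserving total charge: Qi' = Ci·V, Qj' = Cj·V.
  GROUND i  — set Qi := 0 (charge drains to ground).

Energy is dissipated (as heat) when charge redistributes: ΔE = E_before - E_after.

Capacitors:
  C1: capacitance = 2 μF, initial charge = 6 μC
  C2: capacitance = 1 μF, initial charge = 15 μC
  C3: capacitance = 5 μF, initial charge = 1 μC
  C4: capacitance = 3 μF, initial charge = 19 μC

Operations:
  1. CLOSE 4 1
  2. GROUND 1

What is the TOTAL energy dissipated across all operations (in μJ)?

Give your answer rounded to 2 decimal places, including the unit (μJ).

Initial: C1(2μF, Q=6μC, V=3.00V), C2(1μF, Q=15μC, V=15.00V), C3(5μF, Q=1μC, V=0.20V), C4(3μF, Q=19μC, V=6.33V)
Op 1: CLOSE 4-1: Q_total=25.00, C_total=5.00, V=5.00; Q4=15.00, Q1=10.00; dissipated=6.667
Op 2: GROUND 1: Q1=0; energy lost=25.000
Total dissipated: 31.667 μJ

Answer: 31.67 μJ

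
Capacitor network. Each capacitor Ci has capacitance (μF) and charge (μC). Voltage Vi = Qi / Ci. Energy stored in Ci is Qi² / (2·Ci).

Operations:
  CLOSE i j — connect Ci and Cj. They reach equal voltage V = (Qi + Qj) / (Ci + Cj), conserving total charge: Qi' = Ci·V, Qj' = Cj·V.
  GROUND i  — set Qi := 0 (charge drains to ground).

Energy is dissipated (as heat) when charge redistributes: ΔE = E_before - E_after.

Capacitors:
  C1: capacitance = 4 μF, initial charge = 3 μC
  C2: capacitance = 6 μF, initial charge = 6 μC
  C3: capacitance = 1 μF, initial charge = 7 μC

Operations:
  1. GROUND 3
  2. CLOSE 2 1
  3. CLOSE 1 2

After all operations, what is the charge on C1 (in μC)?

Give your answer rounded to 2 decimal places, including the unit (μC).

Answer: 3.60 μC

Derivation:
Initial: C1(4μF, Q=3μC, V=0.75V), C2(6μF, Q=6μC, V=1.00V), C3(1μF, Q=7μC, V=7.00V)
Op 1: GROUND 3: Q3=0; energy lost=24.500
Op 2: CLOSE 2-1: Q_total=9.00, C_total=10.00, V=0.90; Q2=5.40, Q1=3.60; dissipated=0.075
Op 3: CLOSE 1-2: Q_total=9.00, C_total=10.00, V=0.90; Q1=3.60, Q2=5.40; dissipated=0.000
Final charges: Q1=3.60, Q2=5.40, Q3=0.00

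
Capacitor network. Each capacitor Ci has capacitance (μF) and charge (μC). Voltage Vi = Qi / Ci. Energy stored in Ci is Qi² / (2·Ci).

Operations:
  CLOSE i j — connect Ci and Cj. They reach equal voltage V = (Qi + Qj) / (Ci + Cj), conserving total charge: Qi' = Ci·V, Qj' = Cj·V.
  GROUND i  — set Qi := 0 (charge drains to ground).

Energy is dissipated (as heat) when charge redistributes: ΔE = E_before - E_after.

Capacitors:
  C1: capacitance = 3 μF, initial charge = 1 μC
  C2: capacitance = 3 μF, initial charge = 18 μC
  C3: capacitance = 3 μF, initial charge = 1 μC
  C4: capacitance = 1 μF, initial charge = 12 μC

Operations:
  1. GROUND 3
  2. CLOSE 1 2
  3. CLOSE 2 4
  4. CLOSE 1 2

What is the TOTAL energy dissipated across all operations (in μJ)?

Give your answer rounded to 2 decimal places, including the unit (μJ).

Answer: 57.17 μJ

Derivation:
Initial: C1(3μF, Q=1μC, V=0.33V), C2(3μF, Q=18μC, V=6.00V), C3(3μF, Q=1μC, V=0.33V), C4(1μF, Q=12μC, V=12.00V)
Op 1: GROUND 3: Q3=0; energy lost=0.167
Op 2: CLOSE 1-2: Q_total=19.00, C_total=6.00, V=3.17; Q1=9.50, Q2=9.50; dissipated=24.083
Op 3: CLOSE 2-4: Q_total=21.50, C_total=4.00, V=5.38; Q2=16.12, Q4=5.38; dissipated=29.260
Op 4: CLOSE 1-2: Q_total=25.62, C_total=6.00, V=4.27; Q1=12.81, Q2=12.81; dissipated=3.658
Total dissipated: 57.168 μJ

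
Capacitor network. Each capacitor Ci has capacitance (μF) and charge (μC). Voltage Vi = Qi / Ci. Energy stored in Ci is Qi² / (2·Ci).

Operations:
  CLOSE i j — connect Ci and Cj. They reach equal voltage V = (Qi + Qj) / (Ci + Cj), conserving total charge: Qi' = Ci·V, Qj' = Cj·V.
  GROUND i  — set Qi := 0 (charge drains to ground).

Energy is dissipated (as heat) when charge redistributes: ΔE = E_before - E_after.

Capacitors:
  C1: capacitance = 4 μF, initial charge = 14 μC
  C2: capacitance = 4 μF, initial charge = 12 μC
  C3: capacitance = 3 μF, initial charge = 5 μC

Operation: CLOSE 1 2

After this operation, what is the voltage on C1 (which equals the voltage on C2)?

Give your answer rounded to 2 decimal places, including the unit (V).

Answer: 3.25 V

Derivation:
Initial: C1(4μF, Q=14μC, V=3.50V), C2(4μF, Q=12μC, V=3.00V), C3(3μF, Q=5μC, V=1.67V)
Op 1: CLOSE 1-2: Q_total=26.00, C_total=8.00, V=3.25; Q1=13.00, Q2=13.00; dissipated=0.250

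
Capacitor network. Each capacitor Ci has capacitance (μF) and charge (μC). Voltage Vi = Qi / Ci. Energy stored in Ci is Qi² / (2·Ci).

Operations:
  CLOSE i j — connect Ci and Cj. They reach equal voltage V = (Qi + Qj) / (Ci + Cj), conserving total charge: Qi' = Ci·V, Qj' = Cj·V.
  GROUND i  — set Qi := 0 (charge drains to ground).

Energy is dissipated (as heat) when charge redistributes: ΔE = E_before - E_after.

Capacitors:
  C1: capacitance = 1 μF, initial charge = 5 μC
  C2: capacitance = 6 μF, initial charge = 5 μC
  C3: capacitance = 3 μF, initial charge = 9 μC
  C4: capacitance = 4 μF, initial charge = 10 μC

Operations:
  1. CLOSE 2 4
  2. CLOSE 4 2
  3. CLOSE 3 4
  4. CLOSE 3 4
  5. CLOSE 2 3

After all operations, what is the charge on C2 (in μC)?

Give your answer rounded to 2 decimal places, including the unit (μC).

Answer: 10.29 μC

Derivation:
Initial: C1(1μF, Q=5μC, V=5.00V), C2(6μF, Q=5μC, V=0.83V), C3(3μF, Q=9μC, V=3.00V), C4(4μF, Q=10μC, V=2.50V)
Op 1: CLOSE 2-4: Q_total=15.00, C_total=10.00, V=1.50; Q2=9.00, Q4=6.00; dissipated=3.333
Op 2: CLOSE 4-2: Q_total=15.00, C_total=10.00, V=1.50; Q4=6.00, Q2=9.00; dissipated=0.000
Op 3: CLOSE 3-4: Q_total=15.00, C_total=7.00, V=2.14; Q3=6.43, Q4=8.57; dissipated=1.929
Op 4: CLOSE 3-4: Q_total=15.00, C_total=7.00, V=2.14; Q3=6.43, Q4=8.57; dissipated=0.000
Op 5: CLOSE 2-3: Q_total=15.43, C_total=9.00, V=1.71; Q2=10.29, Q3=5.14; dissipated=0.413
Final charges: Q1=5.00, Q2=10.29, Q3=5.14, Q4=8.57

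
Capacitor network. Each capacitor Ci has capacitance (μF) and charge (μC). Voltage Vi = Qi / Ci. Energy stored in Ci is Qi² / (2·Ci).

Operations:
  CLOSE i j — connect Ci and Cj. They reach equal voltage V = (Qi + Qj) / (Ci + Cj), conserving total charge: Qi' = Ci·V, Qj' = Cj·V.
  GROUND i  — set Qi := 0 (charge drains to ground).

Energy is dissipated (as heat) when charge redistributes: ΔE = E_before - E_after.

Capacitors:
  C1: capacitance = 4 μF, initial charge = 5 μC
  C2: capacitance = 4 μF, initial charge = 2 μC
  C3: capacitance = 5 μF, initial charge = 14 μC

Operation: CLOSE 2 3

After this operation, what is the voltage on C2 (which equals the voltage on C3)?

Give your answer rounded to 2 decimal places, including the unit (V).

Answer: 1.78 V

Derivation:
Initial: C1(4μF, Q=5μC, V=1.25V), C2(4μF, Q=2μC, V=0.50V), C3(5μF, Q=14μC, V=2.80V)
Op 1: CLOSE 2-3: Q_total=16.00, C_total=9.00, V=1.78; Q2=7.11, Q3=8.89; dissipated=5.878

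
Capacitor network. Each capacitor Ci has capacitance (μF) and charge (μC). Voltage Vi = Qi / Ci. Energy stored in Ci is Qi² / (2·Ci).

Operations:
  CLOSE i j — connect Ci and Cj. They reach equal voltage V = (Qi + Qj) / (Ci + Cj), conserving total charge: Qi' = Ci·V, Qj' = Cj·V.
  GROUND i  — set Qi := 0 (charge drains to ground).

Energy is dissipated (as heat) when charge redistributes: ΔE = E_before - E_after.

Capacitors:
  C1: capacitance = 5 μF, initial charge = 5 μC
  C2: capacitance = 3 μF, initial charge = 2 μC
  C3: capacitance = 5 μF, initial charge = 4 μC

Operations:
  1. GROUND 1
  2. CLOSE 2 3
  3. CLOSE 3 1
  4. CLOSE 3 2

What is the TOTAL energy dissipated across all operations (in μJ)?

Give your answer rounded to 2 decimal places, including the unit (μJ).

Answer: 3.35 μJ

Derivation:
Initial: C1(5μF, Q=5μC, V=1.00V), C2(3μF, Q=2μC, V=0.67V), C3(5μF, Q=4μC, V=0.80V)
Op 1: GROUND 1: Q1=0; energy lost=2.500
Op 2: CLOSE 2-3: Q_total=6.00, C_total=8.00, V=0.75; Q2=2.25, Q3=3.75; dissipated=0.017
Op 3: CLOSE 3-1: Q_total=3.75, C_total=10.00, V=0.38; Q3=1.88, Q1=1.88; dissipated=0.703
Op 4: CLOSE 3-2: Q_total=4.12, C_total=8.00, V=0.52; Q3=2.58, Q2=1.55; dissipated=0.132
Total dissipated: 3.352 μJ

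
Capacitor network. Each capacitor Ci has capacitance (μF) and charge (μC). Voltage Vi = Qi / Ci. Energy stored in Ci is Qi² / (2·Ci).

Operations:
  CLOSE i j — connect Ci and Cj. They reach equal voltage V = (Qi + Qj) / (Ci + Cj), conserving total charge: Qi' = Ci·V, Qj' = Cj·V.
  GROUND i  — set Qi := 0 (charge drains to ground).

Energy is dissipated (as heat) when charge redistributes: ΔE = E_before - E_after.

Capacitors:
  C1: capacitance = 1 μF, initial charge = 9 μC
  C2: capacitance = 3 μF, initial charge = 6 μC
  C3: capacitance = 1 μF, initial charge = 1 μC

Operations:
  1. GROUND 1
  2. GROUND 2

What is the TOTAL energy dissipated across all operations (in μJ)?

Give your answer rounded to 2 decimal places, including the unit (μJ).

Answer: 46.50 μJ

Derivation:
Initial: C1(1μF, Q=9μC, V=9.00V), C2(3μF, Q=6μC, V=2.00V), C3(1μF, Q=1μC, V=1.00V)
Op 1: GROUND 1: Q1=0; energy lost=40.500
Op 2: GROUND 2: Q2=0; energy lost=6.000
Total dissipated: 46.500 μJ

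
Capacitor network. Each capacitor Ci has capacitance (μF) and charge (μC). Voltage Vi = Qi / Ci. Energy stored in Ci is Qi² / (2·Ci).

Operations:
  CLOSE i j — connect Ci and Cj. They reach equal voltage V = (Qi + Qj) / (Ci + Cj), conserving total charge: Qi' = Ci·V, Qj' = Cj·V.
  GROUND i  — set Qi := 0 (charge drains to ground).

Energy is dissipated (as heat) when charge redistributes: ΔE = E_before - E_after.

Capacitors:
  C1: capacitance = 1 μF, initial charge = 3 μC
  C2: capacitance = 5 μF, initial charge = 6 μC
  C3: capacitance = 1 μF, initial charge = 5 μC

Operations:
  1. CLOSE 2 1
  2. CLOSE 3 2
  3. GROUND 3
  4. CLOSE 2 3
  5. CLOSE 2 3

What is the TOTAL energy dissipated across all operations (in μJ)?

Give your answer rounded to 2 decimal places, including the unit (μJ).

Initial: C1(1μF, Q=3μC, V=3.00V), C2(5μF, Q=6μC, V=1.20V), C3(1μF, Q=5μC, V=5.00V)
Op 1: CLOSE 2-1: Q_total=9.00, C_total=6.00, V=1.50; Q2=7.50, Q1=1.50; dissipated=1.350
Op 2: CLOSE 3-2: Q_total=12.50, C_total=6.00, V=2.08; Q3=2.08, Q2=10.42; dissipated=5.104
Op 3: GROUND 3: Q3=0; energy lost=2.170
Op 4: CLOSE 2-3: Q_total=10.42, C_total=6.00, V=1.74; Q2=8.68, Q3=1.74; dissipated=1.808
Op 5: CLOSE 2-3: Q_total=10.42, C_total=6.00, V=1.74; Q2=8.68, Q3=1.74; dissipated=0.000
Total dissipated: 10.433 μJ

Answer: 10.43 μJ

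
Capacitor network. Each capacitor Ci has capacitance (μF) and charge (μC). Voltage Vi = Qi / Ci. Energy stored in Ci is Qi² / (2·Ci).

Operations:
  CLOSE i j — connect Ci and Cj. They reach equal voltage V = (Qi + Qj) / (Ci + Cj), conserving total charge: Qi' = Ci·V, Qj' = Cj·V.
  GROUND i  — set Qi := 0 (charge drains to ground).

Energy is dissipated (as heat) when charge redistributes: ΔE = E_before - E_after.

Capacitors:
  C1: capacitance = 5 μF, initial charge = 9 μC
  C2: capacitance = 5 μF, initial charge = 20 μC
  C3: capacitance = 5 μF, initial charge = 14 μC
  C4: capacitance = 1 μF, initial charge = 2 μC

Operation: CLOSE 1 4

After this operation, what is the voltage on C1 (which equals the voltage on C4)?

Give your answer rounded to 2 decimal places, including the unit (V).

Answer: 1.83 V

Derivation:
Initial: C1(5μF, Q=9μC, V=1.80V), C2(5μF, Q=20μC, V=4.00V), C3(5μF, Q=14μC, V=2.80V), C4(1μF, Q=2μC, V=2.00V)
Op 1: CLOSE 1-4: Q_total=11.00, C_total=6.00, V=1.83; Q1=9.17, Q4=1.83; dissipated=0.017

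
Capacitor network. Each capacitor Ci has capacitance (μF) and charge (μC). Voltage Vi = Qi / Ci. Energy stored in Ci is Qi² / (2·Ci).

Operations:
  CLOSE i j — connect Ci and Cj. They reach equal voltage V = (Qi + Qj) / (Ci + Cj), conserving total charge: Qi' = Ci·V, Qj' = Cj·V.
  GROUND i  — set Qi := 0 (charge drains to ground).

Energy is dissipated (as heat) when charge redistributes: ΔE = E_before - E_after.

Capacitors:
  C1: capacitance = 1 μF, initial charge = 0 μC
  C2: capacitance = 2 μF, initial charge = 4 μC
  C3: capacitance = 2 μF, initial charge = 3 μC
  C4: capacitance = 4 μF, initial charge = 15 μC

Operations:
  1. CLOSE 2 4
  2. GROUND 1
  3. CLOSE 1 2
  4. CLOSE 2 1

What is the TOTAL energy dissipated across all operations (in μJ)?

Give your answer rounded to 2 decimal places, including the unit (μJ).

Answer: 5.38 μJ

Derivation:
Initial: C1(1μF, Q=0μC, V=0.00V), C2(2μF, Q=4μC, V=2.00V), C3(2μF, Q=3μC, V=1.50V), C4(4μF, Q=15μC, V=3.75V)
Op 1: CLOSE 2-4: Q_total=19.00, C_total=6.00, V=3.17; Q2=6.33, Q4=12.67; dissipated=2.042
Op 2: GROUND 1: Q1=0; energy lost=0.000
Op 3: CLOSE 1-2: Q_total=6.33, C_total=3.00, V=2.11; Q1=2.11, Q2=4.22; dissipated=3.343
Op 4: CLOSE 2-1: Q_total=6.33, C_total=3.00, V=2.11; Q2=4.22, Q1=2.11; dissipated=0.000
Total dissipated: 5.384 μJ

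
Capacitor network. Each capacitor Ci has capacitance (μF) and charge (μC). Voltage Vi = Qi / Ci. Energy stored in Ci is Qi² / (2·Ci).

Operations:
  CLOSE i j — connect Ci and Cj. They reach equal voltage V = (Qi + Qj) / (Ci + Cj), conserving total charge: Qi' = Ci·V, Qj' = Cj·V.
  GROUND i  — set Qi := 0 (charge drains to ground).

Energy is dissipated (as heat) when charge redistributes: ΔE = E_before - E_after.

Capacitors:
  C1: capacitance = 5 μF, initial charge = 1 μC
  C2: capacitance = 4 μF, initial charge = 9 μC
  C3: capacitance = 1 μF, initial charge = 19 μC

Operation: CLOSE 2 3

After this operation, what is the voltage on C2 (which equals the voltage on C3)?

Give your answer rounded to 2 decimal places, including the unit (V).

Answer: 5.60 V

Derivation:
Initial: C1(5μF, Q=1μC, V=0.20V), C2(4μF, Q=9μC, V=2.25V), C3(1μF, Q=19μC, V=19.00V)
Op 1: CLOSE 2-3: Q_total=28.00, C_total=5.00, V=5.60; Q2=22.40, Q3=5.60; dissipated=112.225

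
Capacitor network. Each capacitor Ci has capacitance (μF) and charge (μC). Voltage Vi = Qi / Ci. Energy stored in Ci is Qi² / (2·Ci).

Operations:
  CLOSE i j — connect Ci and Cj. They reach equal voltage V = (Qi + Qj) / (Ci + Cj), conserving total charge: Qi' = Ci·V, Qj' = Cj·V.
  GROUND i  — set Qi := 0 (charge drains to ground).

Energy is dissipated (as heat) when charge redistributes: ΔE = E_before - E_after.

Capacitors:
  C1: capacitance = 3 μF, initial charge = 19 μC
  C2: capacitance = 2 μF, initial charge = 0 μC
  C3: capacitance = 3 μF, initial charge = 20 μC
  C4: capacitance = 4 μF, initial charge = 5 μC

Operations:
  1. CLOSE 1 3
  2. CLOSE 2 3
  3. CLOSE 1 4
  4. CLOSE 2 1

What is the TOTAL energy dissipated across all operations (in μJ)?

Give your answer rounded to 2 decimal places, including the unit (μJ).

Answer: 49.15 μJ

Derivation:
Initial: C1(3μF, Q=19μC, V=6.33V), C2(2μF, Q=0μC, V=0.00V), C3(3μF, Q=20μC, V=6.67V), C4(4μF, Q=5μC, V=1.25V)
Op 1: CLOSE 1-3: Q_total=39.00, C_total=6.00, V=6.50; Q1=19.50, Q3=19.50; dissipated=0.083
Op 2: CLOSE 2-3: Q_total=19.50, C_total=5.00, V=3.90; Q2=7.80, Q3=11.70; dissipated=25.350
Op 3: CLOSE 1-4: Q_total=24.50, C_total=7.00, V=3.50; Q1=10.50, Q4=14.00; dissipated=23.625
Op 4: CLOSE 2-1: Q_total=18.30, C_total=5.00, V=3.66; Q2=7.32, Q1=10.98; dissipated=0.096
Total dissipated: 49.154 μJ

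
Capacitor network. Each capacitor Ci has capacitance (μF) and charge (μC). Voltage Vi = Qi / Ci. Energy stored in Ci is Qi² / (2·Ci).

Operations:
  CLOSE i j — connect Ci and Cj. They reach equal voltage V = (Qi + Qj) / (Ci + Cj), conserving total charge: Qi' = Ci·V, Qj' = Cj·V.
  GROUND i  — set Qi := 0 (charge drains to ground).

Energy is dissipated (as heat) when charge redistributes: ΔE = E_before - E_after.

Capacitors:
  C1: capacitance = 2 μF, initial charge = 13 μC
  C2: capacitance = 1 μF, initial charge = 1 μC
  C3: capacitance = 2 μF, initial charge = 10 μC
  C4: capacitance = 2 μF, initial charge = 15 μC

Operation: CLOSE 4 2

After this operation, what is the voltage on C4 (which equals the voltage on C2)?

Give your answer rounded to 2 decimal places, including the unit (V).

Initial: C1(2μF, Q=13μC, V=6.50V), C2(1μF, Q=1μC, V=1.00V), C3(2μF, Q=10μC, V=5.00V), C4(2μF, Q=15μC, V=7.50V)
Op 1: CLOSE 4-2: Q_total=16.00, C_total=3.00, V=5.33; Q4=10.67, Q2=5.33; dissipated=14.083

Answer: 5.33 V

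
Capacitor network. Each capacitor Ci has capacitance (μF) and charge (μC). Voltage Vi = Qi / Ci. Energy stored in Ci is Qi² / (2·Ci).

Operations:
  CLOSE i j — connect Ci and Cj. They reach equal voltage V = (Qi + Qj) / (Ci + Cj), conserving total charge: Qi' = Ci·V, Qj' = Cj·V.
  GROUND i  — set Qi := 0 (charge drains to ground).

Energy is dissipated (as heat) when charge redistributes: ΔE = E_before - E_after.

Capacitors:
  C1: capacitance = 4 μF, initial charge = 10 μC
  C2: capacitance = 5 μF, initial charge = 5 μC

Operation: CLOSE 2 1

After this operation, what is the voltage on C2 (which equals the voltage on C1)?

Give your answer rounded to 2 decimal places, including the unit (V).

Initial: C1(4μF, Q=10μC, V=2.50V), C2(5μF, Q=5μC, V=1.00V)
Op 1: CLOSE 2-1: Q_total=15.00, C_total=9.00, V=1.67; Q2=8.33, Q1=6.67; dissipated=2.500

Answer: 1.67 V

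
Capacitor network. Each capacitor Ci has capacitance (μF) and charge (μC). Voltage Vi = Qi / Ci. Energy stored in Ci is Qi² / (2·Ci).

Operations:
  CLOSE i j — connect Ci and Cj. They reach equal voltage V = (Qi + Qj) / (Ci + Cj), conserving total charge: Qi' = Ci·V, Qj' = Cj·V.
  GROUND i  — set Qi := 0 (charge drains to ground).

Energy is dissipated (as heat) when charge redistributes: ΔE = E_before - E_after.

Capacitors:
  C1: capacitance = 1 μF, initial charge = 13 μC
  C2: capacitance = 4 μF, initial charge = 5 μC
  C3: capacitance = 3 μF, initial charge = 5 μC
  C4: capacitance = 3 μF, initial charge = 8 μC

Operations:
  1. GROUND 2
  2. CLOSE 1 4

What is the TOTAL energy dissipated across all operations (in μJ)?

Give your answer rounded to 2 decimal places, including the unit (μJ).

Answer: 43.17 μJ

Derivation:
Initial: C1(1μF, Q=13μC, V=13.00V), C2(4μF, Q=5μC, V=1.25V), C3(3μF, Q=5μC, V=1.67V), C4(3μF, Q=8μC, V=2.67V)
Op 1: GROUND 2: Q2=0; energy lost=3.125
Op 2: CLOSE 1-4: Q_total=21.00, C_total=4.00, V=5.25; Q1=5.25, Q4=15.75; dissipated=40.042
Total dissipated: 43.167 μJ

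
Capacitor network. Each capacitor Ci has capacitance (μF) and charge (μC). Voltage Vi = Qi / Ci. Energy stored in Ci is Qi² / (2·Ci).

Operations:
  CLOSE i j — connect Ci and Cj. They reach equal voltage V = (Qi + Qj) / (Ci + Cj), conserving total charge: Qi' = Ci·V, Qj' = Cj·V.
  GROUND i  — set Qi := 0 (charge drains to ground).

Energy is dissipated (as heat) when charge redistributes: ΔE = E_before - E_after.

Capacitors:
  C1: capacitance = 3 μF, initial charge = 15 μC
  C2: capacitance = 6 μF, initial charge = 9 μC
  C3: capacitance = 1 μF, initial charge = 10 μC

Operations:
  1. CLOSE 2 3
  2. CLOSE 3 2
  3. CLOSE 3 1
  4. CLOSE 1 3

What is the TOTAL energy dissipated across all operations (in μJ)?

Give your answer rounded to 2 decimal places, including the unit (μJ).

Answer: 32.92 μJ

Derivation:
Initial: C1(3μF, Q=15μC, V=5.00V), C2(6μF, Q=9μC, V=1.50V), C3(1μF, Q=10μC, V=10.00V)
Op 1: CLOSE 2-3: Q_total=19.00, C_total=7.00, V=2.71; Q2=16.29, Q3=2.71; dissipated=30.964
Op 2: CLOSE 3-2: Q_total=19.00, C_total=7.00, V=2.71; Q3=2.71, Q2=16.29; dissipated=0.000
Op 3: CLOSE 3-1: Q_total=17.71, C_total=4.00, V=4.43; Q3=4.43, Q1=13.29; dissipated=1.959
Op 4: CLOSE 1-3: Q_total=17.71, C_total=4.00, V=4.43; Q1=13.29, Q3=4.43; dissipated=0.000
Total dissipated: 32.923 μJ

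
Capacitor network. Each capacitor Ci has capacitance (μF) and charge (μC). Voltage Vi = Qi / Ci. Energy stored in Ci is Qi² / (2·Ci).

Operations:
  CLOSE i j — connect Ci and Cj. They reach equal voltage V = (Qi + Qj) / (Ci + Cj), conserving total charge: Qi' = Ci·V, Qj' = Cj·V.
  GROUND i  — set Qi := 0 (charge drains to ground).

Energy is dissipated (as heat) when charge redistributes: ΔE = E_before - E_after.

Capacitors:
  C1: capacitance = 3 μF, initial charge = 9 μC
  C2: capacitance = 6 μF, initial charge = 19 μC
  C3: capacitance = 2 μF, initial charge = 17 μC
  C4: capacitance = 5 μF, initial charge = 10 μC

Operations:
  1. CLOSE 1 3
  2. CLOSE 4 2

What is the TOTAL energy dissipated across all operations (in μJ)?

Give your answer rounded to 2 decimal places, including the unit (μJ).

Initial: C1(3μF, Q=9μC, V=3.00V), C2(6μF, Q=19μC, V=3.17V), C3(2μF, Q=17μC, V=8.50V), C4(5μF, Q=10μC, V=2.00V)
Op 1: CLOSE 1-3: Q_total=26.00, C_total=5.00, V=5.20; Q1=15.60, Q3=10.40; dissipated=18.150
Op 2: CLOSE 4-2: Q_total=29.00, C_total=11.00, V=2.64; Q4=13.18, Q2=15.82; dissipated=1.856
Total dissipated: 20.006 μJ

Answer: 20.01 μJ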